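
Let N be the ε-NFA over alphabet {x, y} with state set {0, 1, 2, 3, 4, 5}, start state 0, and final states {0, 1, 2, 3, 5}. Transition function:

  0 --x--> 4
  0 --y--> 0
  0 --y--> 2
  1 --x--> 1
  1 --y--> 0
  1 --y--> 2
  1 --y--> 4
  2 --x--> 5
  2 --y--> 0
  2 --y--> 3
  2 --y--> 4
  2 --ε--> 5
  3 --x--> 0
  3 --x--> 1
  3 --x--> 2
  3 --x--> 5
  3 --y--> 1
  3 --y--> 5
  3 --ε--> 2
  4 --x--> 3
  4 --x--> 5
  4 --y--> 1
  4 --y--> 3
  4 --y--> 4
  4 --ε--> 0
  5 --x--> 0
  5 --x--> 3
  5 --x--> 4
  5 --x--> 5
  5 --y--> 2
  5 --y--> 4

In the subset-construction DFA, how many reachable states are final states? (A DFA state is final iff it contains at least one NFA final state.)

Start state of the DFA: {0} (ε-closure of the NFA start).
{0} --x--> {0, 4}  [new]
{0} --y--> {0, 2, 5}  [new]
{0, 4} --x--> {0, 2, 3, 4, 5}  [new]
{0, 4} --y--> {0, 1, 2, 3, 4, 5}  [new]
{0, 2, 5} --x--> {0, 2, 3, 4, 5}  [seen]
{0, 2, 5} --y--> {0, 2, 3, 4, 5}  [seen]
{0, 2, 3, 4, 5} --x--> {0, 1, 2, 3, 4, 5}  [seen]
{0, 2, 3, 4, 5} --y--> {0, 1, 2, 3, 4, 5}  [seen]
{0, 1, 2, 3, 4, 5} --x--> {0, 1, 2, 3, 4, 5}  [seen]
{0, 1, 2, 3, 4, 5} --y--> {0, 1, 2, 3, 4, 5}  [seen]
Reachable DFA states: {0}, {0, 4}, {0, 2, 5}, {0, 2, 3, 4, 5}, {0, 1, 2, 3, 4, 5}.
Accepting DFA states (contain an NFA accepting state): {0}, {0, 4}, {0, 2, 5}, {0, 2, 3, 4, 5}, {0, 1, 2, 3, 4, 5}.

5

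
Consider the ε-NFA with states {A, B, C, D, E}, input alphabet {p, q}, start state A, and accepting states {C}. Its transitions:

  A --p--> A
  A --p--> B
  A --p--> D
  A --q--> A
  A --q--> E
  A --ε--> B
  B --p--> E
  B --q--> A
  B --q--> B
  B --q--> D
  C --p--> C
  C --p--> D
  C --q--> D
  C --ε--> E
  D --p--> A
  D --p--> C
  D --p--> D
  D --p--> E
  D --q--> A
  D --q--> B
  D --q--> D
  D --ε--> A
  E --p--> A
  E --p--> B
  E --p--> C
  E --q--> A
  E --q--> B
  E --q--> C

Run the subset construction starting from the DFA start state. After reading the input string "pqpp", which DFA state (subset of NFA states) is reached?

Start: {A, B}.
δ(A,p) = {A, B, D}; δ(B,p) = {E}.
Union: {A, B, D, E}.
After p: {A, B, D, E}.
δ(A,q) = {A, E}; δ(B,q) = {A, B, D}; δ(D,q) = {A, B, D}; δ(E,q) = {A, B, C}.
Union: {A, B, C, D, E}.
After q: {A, B, C, D, E}.
δ(A,p) = {A, B, D}; δ(B,p) = {E}; δ(C,p) = {C, D}; δ(D,p) = {A, C, D, E}; δ(E,p) = {A, B, C}.
Union: {A, B, C, D, E}.
After p: {A, B, C, D, E}.
δ(A,p) = {A, B, D}; δ(B,p) = {E}; δ(C,p) = {C, D}; δ(D,p) = {A, C, D, E}; δ(E,p) = {A, B, C}.
Union: {A, B, C, D, E}.
After p: {A, B, C, D, E}.

{A, B, C, D, E}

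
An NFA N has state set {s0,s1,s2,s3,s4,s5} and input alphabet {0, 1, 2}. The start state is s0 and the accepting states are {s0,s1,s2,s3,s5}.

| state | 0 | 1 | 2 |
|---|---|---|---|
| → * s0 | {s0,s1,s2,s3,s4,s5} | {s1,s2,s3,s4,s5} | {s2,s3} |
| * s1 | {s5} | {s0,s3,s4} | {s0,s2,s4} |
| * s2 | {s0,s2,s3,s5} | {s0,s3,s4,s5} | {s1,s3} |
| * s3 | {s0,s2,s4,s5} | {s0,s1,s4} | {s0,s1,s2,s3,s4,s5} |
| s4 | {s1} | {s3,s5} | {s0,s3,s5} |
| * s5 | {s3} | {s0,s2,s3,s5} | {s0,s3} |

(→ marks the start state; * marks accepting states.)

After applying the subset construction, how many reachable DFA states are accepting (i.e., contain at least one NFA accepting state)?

Start state of the DFA: {s0}.
{s0} --0--> {s0,s1,s2,s3,s4,s5}  [new]
{s0} --1--> {s1,s2,s3,s4,s5}  [new]
{s0} --2--> {s2,s3}  [new]
{s0,s1,s2,s3,s4,s5} --0--> {s0,s1,s2,s3,s4,s5}  [seen]
{s0,s1,s2,s3,s4,s5} --1--> {s0,s1,s2,s3,s4,s5}  [seen]
{s0,s1,s2,s3,s4,s5} --2--> {s0,s1,s2,s3,s4,s5}  [seen]
{s1,s2,s3,s4,s5} --0--> {s0,s1,s2,s3,s4,s5}  [seen]
{s1,s2,s3,s4,s5} --1--> {s0,s1,s2,s3,s4,s5}  [seen]
{s1,s2,s3,s4,s5} --2--> {s0,s1,s2,s3,s4,s5}  [seen]
{s2,s3} --0--> {s0,s2,s3,s4,s5}  [new]
{s2,s3} --1--> {s0,s1,s3,s4,s5}  [new]
{s2,s3} --2--> {s0,s1,s2,s3,s4,s5}  [seen]
{s0,s2,s3,s4,s5} --0--> {s0,s1,s2,s3,s4,s5}  [seen]
{s0,s2,s3,s4,s5} --1--> {s0,s1,s2,s3,s4,s5}  [seen]
{s0,s2,s3,s4,s5} --2--> {s0,s1,s2,s3,s4,s5}  [seen]
{s0,s1,s3,s4,s5} --0--> {s0,s1,s2,s3,s4,s5}  [seen]
{s0,s1,s3,s4,s5} --1--> {s0,s1,s2,s3,s4,s5}  [seen]
{s0,s1,s3,s4,s5} --2--> {s0,s1,s2,s3,s4,s5}  [seen]
Reachable DFA states: {s0}, {s0,s1,s2,s3,s4,s5}, {s1,s2,s3,s4,s5}, {s2,s3}, {s0,s2,s3,s4,s5}, {s0,s1,s3,s4,s5}.
Accepting DFA states (contain an NFA accepting state): {s0}, {s0,s1,s2,s3,s4,s5}, {s1,s2,s3,s4,s5}, {s2,s3}, {s0,s2,s3,s4,s5}, {s0,s1,s3,s4,s5}.

6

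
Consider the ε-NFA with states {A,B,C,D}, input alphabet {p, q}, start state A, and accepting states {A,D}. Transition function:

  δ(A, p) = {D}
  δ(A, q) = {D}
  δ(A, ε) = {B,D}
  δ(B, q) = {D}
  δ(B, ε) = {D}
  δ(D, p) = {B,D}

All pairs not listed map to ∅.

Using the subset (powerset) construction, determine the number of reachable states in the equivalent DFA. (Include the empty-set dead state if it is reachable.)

Start state of the DFA: {A,B,D} (ε-closure of the NFA start).
{A,B,D} --p--> {B,D}  [new]
{A,B,D} --q--> {D}  [new]
{B,D} --p--> {B,D}  [seen]
{B,D} --q--> {D}  [seen]
{D} --p--> {B,D}  [seen]
{D} --q--> ∅  [new]
∅ --p--> ∅  [seen]
∅ --q--> ∅  [seen]
Reachable DFA states: {A,B,D}, {B,D}, {D}, ∅.

4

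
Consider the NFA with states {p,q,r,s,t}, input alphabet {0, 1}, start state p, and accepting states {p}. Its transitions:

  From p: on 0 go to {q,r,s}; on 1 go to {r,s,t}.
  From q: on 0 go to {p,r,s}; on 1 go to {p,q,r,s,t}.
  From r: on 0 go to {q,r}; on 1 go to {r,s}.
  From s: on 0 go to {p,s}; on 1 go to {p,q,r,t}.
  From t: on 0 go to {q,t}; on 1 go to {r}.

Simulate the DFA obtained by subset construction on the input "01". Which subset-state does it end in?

{p,q,r,s,t}

Start: {p}.
δ(p,0) = {q,r,s}.
Union: {q,r,s}.
After 0: {q,r,s}.
δ(q,1) = {p,q,r,s,t}; δ(r,1) = {r,s}; δ(s,1) = {p,q,r,t}.
Union: {p,q,r,s,t}.
After 1: {p,q,r,s,t}.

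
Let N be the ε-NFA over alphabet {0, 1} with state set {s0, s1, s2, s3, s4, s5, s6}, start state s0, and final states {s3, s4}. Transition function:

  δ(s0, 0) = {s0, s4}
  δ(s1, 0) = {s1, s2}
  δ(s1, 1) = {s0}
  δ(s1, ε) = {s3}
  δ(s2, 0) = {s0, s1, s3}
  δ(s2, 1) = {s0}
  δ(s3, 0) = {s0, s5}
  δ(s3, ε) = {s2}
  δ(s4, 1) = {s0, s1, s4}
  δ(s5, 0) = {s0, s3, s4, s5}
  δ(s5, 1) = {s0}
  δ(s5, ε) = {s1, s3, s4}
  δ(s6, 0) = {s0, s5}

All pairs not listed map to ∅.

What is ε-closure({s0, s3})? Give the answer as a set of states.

{s0, s2, s3}

Begin with {s0, s3}.
s3 →ε {s2}; add s2.
ε-closure = {s0, s2, s3}.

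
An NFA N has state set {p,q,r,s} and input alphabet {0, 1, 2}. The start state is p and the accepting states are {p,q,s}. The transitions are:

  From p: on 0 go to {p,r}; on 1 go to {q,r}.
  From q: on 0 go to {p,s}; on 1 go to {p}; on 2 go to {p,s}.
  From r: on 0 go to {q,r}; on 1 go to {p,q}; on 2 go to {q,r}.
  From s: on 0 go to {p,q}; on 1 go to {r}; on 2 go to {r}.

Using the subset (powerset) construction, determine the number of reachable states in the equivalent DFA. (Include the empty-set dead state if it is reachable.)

10

Start state of the DFA: {p}.
{p} --0--> {p,r}  [new]
{p} --1--> {q,r}  [new]
{p} --2--> ∅  [new]
{p,r} --0--> {p,q,r}  [new]
{p,r} --1--> {p,q,r}  [seen]
{p,r} --2--> {q,r}  [seen]
{q,r} --0--> {p,q,r,s}  [new]
{q,r} --1--> {p,q}  [new]
{q,r} --2--> {p,q,r,s}  [seen]
∅ --0--> ∅  [seen]
∅ --1--> ∅  [seen]
∅ --2--> ∅  [seen]
{p,q,r} --0--> {p,q,r,s}  [seen]
{p,q,r} --1--> {p,q,r}  [seen]
{p,q,r} --2--> {p,q,r,s}  [seen]
{p,q,r,s} --0--> {p,q,r,s}  [seen]
{p,q,r,s} --1--> {p,q,r}  [seen]
{p,q,r,s} --2--> {p,q,r,s}  [seen]
{p,q} --0--> {p,r,s}  [new]
{p,q} --1--> {p,q,r}  [seen]
{p,q} --2--> {p,s}  [new]
{p,r,s} --0--> {p,q,r}  [seen]
{p,r,s} --1--> {p,q,r}  [seen]
{p,r,s} --2--> {q,r}  [seen]
{p,s} --0--> {p,q,r}  [seen]
{p,s} --1--> {q,r}  [seen]
{p,s} --2--> {r}  [new]
{r} --0--> {q,r}  [seen]
{r} --1--> {p,q}  [seen]
{r} --2--> {q,r}  [seen]
Reachable DFA states: {p}, {p,r}, {q,r}, ∅, {p,q,r}, {p,q,r,s}, {p,q}, {p,r,s}, {p,s}, {r}.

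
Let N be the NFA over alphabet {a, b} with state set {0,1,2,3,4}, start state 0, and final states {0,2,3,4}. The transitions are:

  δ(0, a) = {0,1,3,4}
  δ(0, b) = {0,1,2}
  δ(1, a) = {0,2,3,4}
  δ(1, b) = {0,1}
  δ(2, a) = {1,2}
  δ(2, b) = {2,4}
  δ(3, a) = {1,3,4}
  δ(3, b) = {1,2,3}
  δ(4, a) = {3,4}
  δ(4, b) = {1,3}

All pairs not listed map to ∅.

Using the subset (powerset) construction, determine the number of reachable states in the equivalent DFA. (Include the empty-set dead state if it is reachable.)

Start state of the DFA: {0}.
{0} --a--> {0,1,3,4}  [new]
{0} --b--> {0,1,2}  [new]
{0,1,3,4} --a--> {0,1,2,3,4}  [new]
{0,1,3,4} --b--> {0,1,2,3}  [new]
{0,1,2} --a--> {0,1,2,3,4}  [seen]
{0,1,2} --b--> {0,1,2,4}  [new]
{0,1,2,3,4} --a--> {0,1,2,3,4}  [seen]
{0,1,2,3,4} --b--> {0,1,2,3,4}  [seen]
{0,1,2,3} --a--> {0,1,2,3,4}  [seen]
{0,1,2,3} --b--> {0,1,2,3,4}  [seen]
{0,1,2,4} --a--> {0,1,2,3,4}  [seen]
{0,1,2,4} --b--> {0,1,2,3,4}  [seen]
Reachable DFA states: {0}, {0,1,3,4}, {0,1,2}, {0,1,2,3,4}, {0,1,2,3}, {0,1,2,4}.

6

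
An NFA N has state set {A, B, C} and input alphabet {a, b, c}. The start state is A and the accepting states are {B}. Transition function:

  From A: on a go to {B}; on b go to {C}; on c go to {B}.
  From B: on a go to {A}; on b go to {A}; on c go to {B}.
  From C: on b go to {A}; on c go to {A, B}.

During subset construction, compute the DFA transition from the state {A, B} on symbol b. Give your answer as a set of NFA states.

δ(A,b) = {C}; δ(B,b) = {A}.
Union: {A, C}.

{A, C}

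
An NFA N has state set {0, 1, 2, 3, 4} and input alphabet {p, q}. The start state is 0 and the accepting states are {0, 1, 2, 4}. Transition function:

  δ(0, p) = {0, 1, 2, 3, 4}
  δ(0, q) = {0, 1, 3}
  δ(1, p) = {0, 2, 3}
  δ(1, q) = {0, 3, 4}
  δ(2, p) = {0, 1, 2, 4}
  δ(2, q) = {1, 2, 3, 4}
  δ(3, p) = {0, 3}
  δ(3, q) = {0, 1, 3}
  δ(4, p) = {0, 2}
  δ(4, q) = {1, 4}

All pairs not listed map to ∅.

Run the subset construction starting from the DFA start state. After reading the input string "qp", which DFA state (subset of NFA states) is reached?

Start: {0}.
δ(0,q) = {0, 1, 3}.
Union: {0, 1, 3}.
After q: {0, 1, 3}.
δ(0,p) = {0, 1, 2, 3, 4}; δ(1,p) = {0, 2, 3}; δ(3,p) = {0, 3}.
Union: {0, 1, 2, 3, 4}.
After p: {0, 1, 2, 3, 4}.

{0, 1, 2, 3, 4}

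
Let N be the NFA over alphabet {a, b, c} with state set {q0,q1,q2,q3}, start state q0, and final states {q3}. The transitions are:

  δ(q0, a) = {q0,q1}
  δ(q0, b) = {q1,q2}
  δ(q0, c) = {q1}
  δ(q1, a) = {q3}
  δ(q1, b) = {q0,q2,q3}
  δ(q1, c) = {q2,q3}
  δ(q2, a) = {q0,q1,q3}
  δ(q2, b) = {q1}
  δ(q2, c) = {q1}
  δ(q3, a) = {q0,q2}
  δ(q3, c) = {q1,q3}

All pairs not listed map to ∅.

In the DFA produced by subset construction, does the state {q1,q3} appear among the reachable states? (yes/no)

Start state of the DFA: {q0}.
{q0} --a--> {q0,q1}  [new]
{q0} --b--> {q1,q2}  [new]
{q0} --c--> {q1}  [new]
{q0,q1} --a--> {q0,q1,q3}  [new]
{q0,q1} --b--> {q0,q1,q2,q3}  [new]
{q0,q1} --c--> {q1,q2,q3}  [new]
{q1,q2} --a--> {q0,q1,q3}  [seen]
{q1,q2} --b--> {q0,q1,q2,q3}  [seen]
{q1,q2} --c--> {q1,q2,q3}  [seen]
{q1} --a--> {q3}  [new]
{q1} --b--> {q0,q2,q3}  [new]
{q1} --c--> {q2,q3}  [new]
{q0,q1,q3} --a--> {q0,q1,q2,q3}  [seen]
{q0,q1,q3} --b--> {q0,q1,q2,q3}  [seen]
{q0,q1,q3} --c--> {q1,q2,q3}  [seen]
{q0,q1,q2,q3} --a--> {q0,q1,q2,q3}  [seen]
{q0,q1,q2,q3} --b--> {q0,q1,q2,q3}  [seen]
{q0,q1,q2,q3} --c--> {q1,q2,q3}  [seen]
{q1,q2,q3} --a--> {q0,q1,q2,q3}  [seen]
{q1,q2,q3} --b--> {q0,q1,q2,q3}  [seen]
{q1,q2,q3} --c--> {q1,q2,q3}  [seen]
{q3} --a--> {q0,q2}  [new]
{q3} --b--> ∅  [new]
{q3} --c--> {q1,q3}  [new]
{q0,q2,q3} --a--> {q0,q1,q2,q3}  [seen]
{q0,q2,q3} --b--> {q1,q2}  [seen]
{q0,q2,q3} --c--> {q1,q3}  [seen]
{q2,q3} --a--> {q0,q1,q2,q3}  [seen]
{q2,q3} --b--> {q1}  [seen]
{q2,q3} --c--> {q1,q3}  [seen]
{q0,q2} --a--> {q0,q1,q3}  [seen]
{q0,q2} --b--> {q1,q2}  [seen]
{q0,q2} --c--> {q1}  [seen]
∅ --a--> ∅  [seen]
∅ --b--> ∅  [seen]
∅ --c--> ∅  [seen]
{q1,q3} --a--> {q0,q2,q3}  [seen]
{q1,q3} --b--> {q0,q2,q3}  [seen]
{q1,q3} --c--> {q1,q2,q3}  [seen]
Reachable DFA states: {q0}, {q0,q1}, {q1,q2}, {q1}, {q0,q1,q3}, {q0,q1,q2,q3}, {q1,q2,q3}, {q3}, {q0,q2,q3}, {q2,q3}, {q0,q2}, ∅, {q1,q3}.
{q1,q3} is among them.

yes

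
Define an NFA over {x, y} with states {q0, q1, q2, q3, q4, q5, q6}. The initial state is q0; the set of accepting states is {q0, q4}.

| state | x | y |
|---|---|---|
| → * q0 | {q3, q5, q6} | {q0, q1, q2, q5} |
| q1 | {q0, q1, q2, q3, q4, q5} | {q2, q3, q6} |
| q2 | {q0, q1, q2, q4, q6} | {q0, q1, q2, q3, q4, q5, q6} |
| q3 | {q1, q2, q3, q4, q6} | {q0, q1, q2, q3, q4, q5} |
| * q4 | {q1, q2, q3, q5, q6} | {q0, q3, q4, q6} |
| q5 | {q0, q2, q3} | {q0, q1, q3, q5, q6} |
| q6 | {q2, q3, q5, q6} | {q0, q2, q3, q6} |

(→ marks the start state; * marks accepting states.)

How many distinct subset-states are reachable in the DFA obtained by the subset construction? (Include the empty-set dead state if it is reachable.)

4

Start state of the DFA: {q0}.
{q0} --x--> {q3, q5, q6}  [new]
{q0} --y--> {q0, q1, q2, q5}  [new]
{q3, q5, q6} --x--> {q0, q1, q2, q3, q4, q5, q6}  [new]
{q3, q5, q6} --y--> {q0, q1, q2, q3, q4, q5, q6}  [seen]
{q0, q1, q2, q5} --x--> {q0, q1, q2, q3, q4, q5, q6}  [seen]
{q0, q1, q2, q5} --y--> {q0, q1, q2, q3, q4, q5, q6}  [seen]
{q0, q1, q2, q3, q4, q5, q6} --x--> {q0, q1, q2, q3, q4, q5, q6}  [seen]
{q0, q1, q2, q3, q4, q5, q6} --y--> {q0, q1, q2, q3, q4, q5, q6}  [seen]
Reachable DFA states: {q0}, {q3, q5, q6}, {q0, q1, q2, q5}, {q0, q1, q2, q3, q4, q5, q6}.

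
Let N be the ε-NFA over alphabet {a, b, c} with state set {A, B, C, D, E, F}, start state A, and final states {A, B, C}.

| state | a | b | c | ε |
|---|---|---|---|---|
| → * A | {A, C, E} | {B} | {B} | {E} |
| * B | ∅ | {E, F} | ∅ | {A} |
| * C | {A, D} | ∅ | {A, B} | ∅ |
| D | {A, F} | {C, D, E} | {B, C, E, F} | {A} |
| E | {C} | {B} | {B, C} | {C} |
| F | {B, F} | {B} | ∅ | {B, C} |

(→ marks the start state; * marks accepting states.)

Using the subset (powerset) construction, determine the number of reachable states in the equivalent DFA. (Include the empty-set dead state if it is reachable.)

6

Start state of the DFA: {A, C, E} (ε-closure of the NFA start).
{A, C, E} --a--> {A, C, D, E}  [new]
{A, C, E} --b--> {A, B, C, E}  [new]
{A, C, E} --c--> {A, B, C, E}  [seen]
{A, C, D, E} --a--> {A, B, C, D, E, F}  [new]
{A, C, D, E} --b--> {A, B, C, D, E}  [new]
{A, C, D, E} --c--> {A, B, C, E, F}  [new]
{A, B, C, E} --a--> {A, C, D, E}  [seen]
{A, B, C, E} --b--> {A, B, C, E, F}  [seen]
{A, B, C, E} --c--> {A, B, C, E}  [seen]
{A, B, C, D, E, F} --a--> {A, B, C, D, E, F}  [seen]
{A, B, C, D, E, F} --b--> {A, B, C, D, E, F}  [seen]
{A, B, C, D, E, F} --c--> {A, B, C, E, F}  [seen]
{A, B, C, D, E} --a--> {A, B, C, D, E, F}  [seen]
{A, B, C, D, E} --b--> {A, B, C, D, E, F}  [seen]
{A, B, C, D, E} --c--> {A, B, C, E, F}  [seen]
{A, B, C, E, F} --a--> {A, B, C, D, E, F}  [seen]
{A, B, C, E, F} --b--> {A, B, C, E, F}  [seen]
{A, B, C, E, F} --c--> {A, B, C, E}  [seen]
Reachable DFA states: {A, C, E}, {A, C, D, E}, {A, B, C, E}, {A, B, C, D, E, F}, {A, B, C, D, E}, {A, B, C, E, F}.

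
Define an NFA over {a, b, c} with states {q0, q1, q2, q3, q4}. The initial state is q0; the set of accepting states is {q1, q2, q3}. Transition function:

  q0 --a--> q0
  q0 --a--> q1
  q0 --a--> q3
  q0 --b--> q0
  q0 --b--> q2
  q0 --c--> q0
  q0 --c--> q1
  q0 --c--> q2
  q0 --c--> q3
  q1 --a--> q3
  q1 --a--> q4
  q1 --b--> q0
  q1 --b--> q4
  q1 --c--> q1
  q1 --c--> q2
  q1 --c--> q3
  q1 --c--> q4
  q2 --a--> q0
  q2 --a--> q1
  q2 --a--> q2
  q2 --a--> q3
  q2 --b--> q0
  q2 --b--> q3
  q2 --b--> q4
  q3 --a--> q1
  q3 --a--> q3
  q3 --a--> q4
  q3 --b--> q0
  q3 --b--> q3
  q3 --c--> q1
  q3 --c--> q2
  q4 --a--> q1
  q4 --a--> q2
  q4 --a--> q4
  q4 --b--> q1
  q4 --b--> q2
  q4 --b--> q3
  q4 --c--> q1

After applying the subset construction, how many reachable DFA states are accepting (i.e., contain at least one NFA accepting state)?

Start state of the DFA: {q0}.
{q0} --a--> {q0, q1, q3}  [new]
{q0} --b--> {q0, q2}  [new]
{q0} --c--> {q0, q1, q2, q3}  [new]
{q0, q1, q3} --a--> {q0, q1, q3, q4}  [new]
{q0, q1, q3} --b--> {q0, q2, q3, q4}  [new]
{q0, q1, q3} --c--> {q0, q1, q2, q3, q4}  [new]
{q0, q2} --a--> {q0, q1, q2, q3}  [seen]
{q0, q2} --b--> {q0, q2, q3, q4}  [seen]
{q0, q2} --c--> {q0, q1, q2, q3}  [seen]
{q0, q1, q2, q3} --a--> {q0, q1, q2, q3, q4}  [seen]
{q0, q1, q2, q3} --b--> {q0, q2, q3, q4}  [seen]
{q0, q1, q2, q3} --c--> {q0, q1, q2, q3, q4}  [seen]
{q0, q1, q3, q4} --a--> {q0, q1, q2, q3, q4}  [seen]
{q0, q1, q3, q4} --b--> {q0, q1, q2, q3, q4}  [seen]
{q0, q1, q3, q4} --c--> {q0, q1, q2, q3, q4}  [seen]
{q0, q2, q3, q4} --a--> {q0, q1, q2, q3, q4}  [seen]
{q0, q2, q3, q4} --b--> {q0, q1, q2, q3, q4}  [seen]
{q0, q2, q3, q4} --c--> {q0, q1, q2, q3}  [seen]
{q0, q1, q2, q3, q4} --a--> {q0, q1, q2, q3, q4}  [seen]
{q0, q1, q2, q3, q4} --b--> {q0, q1, q2, q3, q4}  [seen]
{q0, q1, q2, q3, q4} --c--> {q0, q1, q2, q3, q4}  [seen]
Reachable DFA states: {q0}, {q0, q1, q3}, {q0, q2}, {q0, q1, q2, q3}, {q0, q1, q3, q4}, {q0, q2, q3, q4}, {q0, q1, q2, q3, q4}.
Accepting DFA states (contain an NFA accepting state): {q0, q1, q3}, {q0, q2}, {q0, q1, q2, q3}, {q0, q1, q3, q4}, {q0, q2, q3, q4}, {q0, q1, q2, q3, q4}.

6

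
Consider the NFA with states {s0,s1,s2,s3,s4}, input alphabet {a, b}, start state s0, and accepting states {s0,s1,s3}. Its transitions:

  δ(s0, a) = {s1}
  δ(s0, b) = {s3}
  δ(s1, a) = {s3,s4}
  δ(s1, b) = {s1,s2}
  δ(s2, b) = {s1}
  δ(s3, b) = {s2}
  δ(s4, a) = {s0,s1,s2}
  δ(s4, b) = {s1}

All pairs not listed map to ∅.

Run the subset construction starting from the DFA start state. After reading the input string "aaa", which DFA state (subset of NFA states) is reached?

Start: {s0}.
δ(s0,a) = {s1}.
Union: {s1}.
After a: {s1}.
δ(s1,a) = {s3,s4}.
Union: {s3,s4}.
After a: {s3,s4}.
δ(s3,a) = ∅; δ(s4,a) = {s0,s1,s2}.
Union: {s0,s1,s2}.
After a: {s0,s1,s2}.

{s0,s1,s2}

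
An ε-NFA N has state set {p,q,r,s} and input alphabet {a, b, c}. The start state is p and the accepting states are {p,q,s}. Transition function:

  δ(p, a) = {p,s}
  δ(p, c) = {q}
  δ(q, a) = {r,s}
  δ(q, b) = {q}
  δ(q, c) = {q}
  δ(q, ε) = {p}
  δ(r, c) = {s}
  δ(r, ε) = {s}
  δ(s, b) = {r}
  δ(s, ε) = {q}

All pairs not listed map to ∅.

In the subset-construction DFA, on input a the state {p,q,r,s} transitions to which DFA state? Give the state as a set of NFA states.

δ(p,a) = {p,s}; δ(q,a) = {r,s}; δ(r,a) = ∅; δ(s,a) = ∅.
Union: {p,r,s}.
ε-closure gives {p,q,r,s}.

{p,q,r,s}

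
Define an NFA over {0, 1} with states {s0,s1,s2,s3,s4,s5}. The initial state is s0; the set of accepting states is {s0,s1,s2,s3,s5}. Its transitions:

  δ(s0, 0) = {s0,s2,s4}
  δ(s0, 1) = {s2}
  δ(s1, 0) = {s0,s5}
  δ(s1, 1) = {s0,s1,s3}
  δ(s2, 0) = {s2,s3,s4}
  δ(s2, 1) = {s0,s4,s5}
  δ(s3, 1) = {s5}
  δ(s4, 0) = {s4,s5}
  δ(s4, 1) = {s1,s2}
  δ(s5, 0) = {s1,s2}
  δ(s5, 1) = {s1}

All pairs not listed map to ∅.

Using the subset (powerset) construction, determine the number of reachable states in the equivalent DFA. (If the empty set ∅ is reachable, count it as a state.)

13

Start state of the DFA: {s0}.
{s0} --0--> {s0,s2,s4}  [new]
{s0} --1--> {s2}  [new]
{s0,s2,s4} --0--> {s0,s2,s3,s4,s5}  [new]
{s0,s2,s4} --1--> {s0,s1,s2,s4,s5}  [new]
{s2} --0--> {s2,s3,s4}  [new]
{s2} --1--> {s0,s4,s5}  [new]
{s0,s2,s3,s4,s5} --0--> {s0,s1,s2,s3,s4,s5}  [new]
{s0,s2,s3,s4,s5} --1--> {s0,s1,s2,s4,s5}  [seen]
{s0,s1,s2,s4,s5} --0--> {s0,s1,s2,s3,s4,s5}  [seen]
{s0,s1,s2,s4,s5} --1--> {s0,s1,s2,s3,s4,s5}  [seen]
{s2,s3,s4} --0--> {s2,s3,s4,s5}  [new]
{s2,s3,s4} --1--> {s0,s1,s2,s4,s5}  [seen]
{s0,s4,s5} --0--> {s0,s1,s2,s4,s5}  [seen]
{s0,s4,s5} --1--> {s1,s2}  [new]
{s0,s1,s2,s3,s4,s5} --0--> {s0,s1,s2,s3,s4,s5}  [seen]
{s0,s1,s2,s3,s4,s5} --1--> {s0,s1,s2,s3,s4,s5}  [seen]
{s2,s3,s4,s5} --0--> {s1,s2,s3,s4,s5}  [new]
{s2,s3,s4,s5} --1--> {s0,s1,s2,s4,s5}  [seen]
{s1,s2} --0--> {s0,s2,s3,s4,s5}  [seen]
{s1,s2} --1--> {s0,s1,s3,s4,s5}  [new]
{s1,s2,s3,s4,s5} --0--> {s0,s1,s2,s3,s4,s5}  [seen]
{s1,s2,s3,s4,s5} --1--> {s0,s1,s2,s3,s4,s5}  [seen]
{s0,s1,s3,s4,s5} --0--> {s0,s1,s2,s4,s5}  [seen]
{s0,s1,s3,s4,s5} --1--> {s0,s1,s2,s3,s5}  [new]
{s0,s1,s2,s3,s5} --0--> {s0,s1,s2,s3,s4,s5}  [seen]
{s0,s1,s2,s3,s5} --1--> {s0,s1,s2,s3,s4,s5}  [seen]
Reachable DFA states: {s0}, {s0,s2,s4}, {s2}, {s0,s2,s3,s4,s5}, {s0,s1,s2,s4,s5}, {s2,s3,s4}, {s0,s4,s5}, {s0,s1,s2,s3,s4,s5}, {s2,s3,s4,s5}, {s1,s2}, {s1,s2,s3,s4,s5}, {s0,s1,s3,s4,s5}, {s0,s1,s2,s3,s5}.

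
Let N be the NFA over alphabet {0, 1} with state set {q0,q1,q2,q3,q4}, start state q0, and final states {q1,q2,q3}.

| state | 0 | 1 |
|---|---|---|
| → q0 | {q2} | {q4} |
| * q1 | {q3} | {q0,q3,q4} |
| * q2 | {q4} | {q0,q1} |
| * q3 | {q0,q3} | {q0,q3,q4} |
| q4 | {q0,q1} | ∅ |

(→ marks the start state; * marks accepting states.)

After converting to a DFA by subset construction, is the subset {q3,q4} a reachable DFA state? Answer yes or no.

no

Start state of the DFA: {q0}.
{q0} --0--> {q2}  [new]
{q0} --1--> {q4}  [new]
{q2} --0--> {q4}  [seen]
{q2} --1--> {q0,q1}  [new]
{q4} --0--> {q0,q1}  [seen]
{q4} --1--> ∅  [new]
{q0,q1} --0--> {q2,q3}  [new]
{q0,q1} --1--> {q0,q3,q4}  [new]
∅ --0--> ∅  [seen]
∅ --1--> ∅  [seen]
{q2,q3} --0--> {q0,q3,q4}  [seen]
{q2,q3} --1--> {q0,q1,q3,q4}  [new]
{q0,q3,q4} --0--> {q0,q1,q2,q3}  [new]
{q0,q3,q4} --1--> {q0,q3,q4}  [seen]
{q0,q1,q3,q4} --0--> {q0,q1,q2,q3}  [seen]
{q0,q1,q3,q4} --1--> {q0,q3,q4}  [seen]
{q0,q1,q2,q3} --0--> {q0,q2,q3,q4}  [new]
{q0,q1,q2,q3} --1--> {q0,q1,q3,q4}  [seen]
{q0,q2,q3,q4} --0--> {q0,q1,q2,q3,q4}  [new]
{q0,q2,q3,q4} --1--> {q0,q1,q3,q4}  [seen]
{q0,q1,q2,q3,q4} --0--> {q0,q1,q2,q3,q4}  [seen]
{q0,q1,q2,q3,q4} --1--> {q0,q1,q3,q4}  [seen]
Reachable DFA states: {q0}, {q2}, {q4}, {q0,q1}, ∅, {q2,q3}, {q0,q3,q4}, {q0,q1,q3,q4}, {q0,q1,q2,q3}, {q0,q2,q3,q4}, {q0,q1,q2,q3,q4}.
{q3,q4} is not among them.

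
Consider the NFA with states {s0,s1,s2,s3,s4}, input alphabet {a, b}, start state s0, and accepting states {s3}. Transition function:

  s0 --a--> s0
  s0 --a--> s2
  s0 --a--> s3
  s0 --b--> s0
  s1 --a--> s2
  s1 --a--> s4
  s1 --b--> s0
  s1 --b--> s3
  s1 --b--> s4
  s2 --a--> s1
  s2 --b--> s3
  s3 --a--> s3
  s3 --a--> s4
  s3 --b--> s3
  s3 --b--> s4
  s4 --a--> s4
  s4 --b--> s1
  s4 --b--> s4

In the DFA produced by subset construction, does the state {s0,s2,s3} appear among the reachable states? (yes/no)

yes

Start state of the DFA: {s0}.
{s0} --a--> {s0,s2,s3}  [new]
{s0} --b--> {s0}  [seen]
{s0,s2,s3} --a--> {s0,s1,s2,s3,s4}  [new]
{s0,s2,s3} --b--> {s0,s3,s4}  [new]
{s0,s1,s2,s3,s4} --a--> {s0,s1,s2,s3,s4}  [seen]
{s0,s1,s2,s3,s4} --b--> {s0,s1,s3,s4}  [new]
{s0,s3,s4} --a--> {s0,s2,s3,s4}  [new]
{s0,s3,s4} --b--> {s0,s1,s3,s4}  [seen]
{s0,s1,s3,s4} --a--> {s0,s2,s3,s4}  [seen]
{s0,s1,s3,s4} --b--> {s0,s1,s3,s4}  [seen]
{s0,s2,s3,s4} --a--> {s0,s1,s2,s3,s4}  [seen]
{s0,s2,s3,s4} --b--> {s0,s1,s3,s4}  [seen]
Reachable DFA states: {s0}, {s0,s2,s3}, {s0,s1,s2,s3,s4}, {s0,s3,s4}, {s0,s1,s3,s4}, {s0,s2,s3,s4}.
{s0,s2,s3} is among them.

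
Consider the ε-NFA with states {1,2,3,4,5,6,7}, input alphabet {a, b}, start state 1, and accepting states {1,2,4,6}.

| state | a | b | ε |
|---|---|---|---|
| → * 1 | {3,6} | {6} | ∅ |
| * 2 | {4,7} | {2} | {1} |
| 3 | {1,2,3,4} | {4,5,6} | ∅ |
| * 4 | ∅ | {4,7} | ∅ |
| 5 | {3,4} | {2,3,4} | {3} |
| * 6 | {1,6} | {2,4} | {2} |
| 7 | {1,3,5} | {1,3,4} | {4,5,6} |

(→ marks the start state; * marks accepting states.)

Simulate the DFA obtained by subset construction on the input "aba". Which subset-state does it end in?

{1,2,3,4,5,6,7}

Start: {1}.
δ(1,a) = {3,6}.
Union: {3,6}.
ε-closure gives {1,2,3,6}.
After a: {1,2,3,6}.
δ(1,b) = {6}; δ(2,b) = {2}; δ(3,b) = {4,5,6}; δ(6,b) = {2,4}.
Union: {2,4,5,6}.
ε-closure gives {1,2,3,4,5,6}.
After b: {1,2,3,4,5,6}.
δ(1,a) = {3,6}; δ(2,a) = {4,7}; δ(3,a) = {1,2,3,4}; δ(4,a) = ∅; δ(5,a) = {3,4}; δ(6,a) = {1,6}.
Union: {1,2,3,4,6,7}.
ε-closure gives {1,2,3,4,5,6,7}.
After a: {1,2,3,4,5,6,7}.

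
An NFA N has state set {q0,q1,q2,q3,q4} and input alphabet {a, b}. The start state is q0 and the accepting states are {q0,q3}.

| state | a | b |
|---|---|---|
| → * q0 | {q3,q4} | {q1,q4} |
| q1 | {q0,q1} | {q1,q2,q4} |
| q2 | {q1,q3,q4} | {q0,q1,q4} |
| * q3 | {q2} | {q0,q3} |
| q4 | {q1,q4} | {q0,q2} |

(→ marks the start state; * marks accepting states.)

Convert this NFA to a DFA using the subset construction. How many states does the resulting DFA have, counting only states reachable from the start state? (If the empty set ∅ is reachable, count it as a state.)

Start state of the DFA: {q0}.
{q0} --a--> {q3,q4}  [new]
{q0} --b--> {q1,q4}  [new]
{q3,q4} --a--> {q1,q2,q4}  [new]
{q3,q4} --b--> {q0,q2,q3}  [new]
{q1,q4} --a--> {q0,q1,q4}  [new]
{q1,q4} --b--> {q0,q1,q2,q4}  [new]
{q1,q2,q4} --a--> {q0,q1,q3,q4}  [new]
{q1,q2,q4} --b--> {q0,q1,q2,q4}  [seen]
{q0,q2,q3} --a--> {q1,q2,q3,q4}  [new]
{q0,q2,q3} --b--> {q0,q1,q3,q4}  [seen]
{q0,q1,q4} --a--> {q0,q1,q3,q4}  [seen]
{q0,q1,q4} --b--> {q0,q1,q2,q4}  [seen]
{q0,q1,q2,q4} --a--> {q0,q1,q3,q4}  [seen]
{q0,q1,q2,q4} --b--> {q0,q1,q2,q4}  [seen]
{q0,q1,q3,q4} --a--> {q0,q1,q2,q3,q4}  [new]
{q0,q1,q3,q4} --b--> {q0,q1,q2,q3,q4}  [seen]
{q1,q2,q3,q4} --a--> {q0,q1,q2,q3,q4}  [seen]
{q1,q2,q3,q4} --b--> {q0,q1,q2,q3,q4}  [seen]
{q0,q1,q2,q3,q4} --a--> {q0,q1,q2,q3,q4}  [seen]
{q0,q1,q2,q3,q4} --b--> {q0,q1,q2,q3,q4}  [seen]
Reachable DFA states: {q0}, {q3,q4}, {q1,q4}, {q1,q2,q4}, {q0,q2,q3}, {q0,q1,q4}, {q0,q1,q2,q4}, {q0,q1,q3,q4}, {q1,q2,q3,q4}, {q0,q1,q2,q3,q4}.

10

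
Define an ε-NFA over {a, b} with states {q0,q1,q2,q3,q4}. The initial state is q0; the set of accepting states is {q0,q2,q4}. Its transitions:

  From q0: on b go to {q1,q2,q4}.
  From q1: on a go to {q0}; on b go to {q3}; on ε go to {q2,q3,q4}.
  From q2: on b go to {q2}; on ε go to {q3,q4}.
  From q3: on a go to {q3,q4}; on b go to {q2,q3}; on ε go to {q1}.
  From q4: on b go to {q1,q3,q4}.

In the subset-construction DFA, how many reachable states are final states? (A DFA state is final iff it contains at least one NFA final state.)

Start state of the DFA: {q0} (ε-closure of the NFA start).
{q0} --a--> ∅  [new]
{q0} --b--> {q1,q2,q3,q4}  [new]
∅ --a--> ∅  [seen]
∅ --b--> ∅  [seen]
{q1,q2,q3,q4} --a--> {q0,q1,q2,q3,q4}  [new]
{q1,q2,q3,q4} --b--> {q1,q2,q3,q4}  [seen]
{q0,q1,q2,q3,q4} --a--> {q0,q1,q2,q3,q4}  [seen]
{q0,q1,q2,q3,q4} --b--> {q1,q2,q3,q4}  [seen]
Reachable DFA states: {q0}, ∅, {q1,q2,q3,q4}, {q0,q1,q2,q3,q4}.
Accepting DFA states (contain an NFA accepting state): {q0}, {q1,q2,q3,q4}, {q0,q1,q2,q3,q4}.

3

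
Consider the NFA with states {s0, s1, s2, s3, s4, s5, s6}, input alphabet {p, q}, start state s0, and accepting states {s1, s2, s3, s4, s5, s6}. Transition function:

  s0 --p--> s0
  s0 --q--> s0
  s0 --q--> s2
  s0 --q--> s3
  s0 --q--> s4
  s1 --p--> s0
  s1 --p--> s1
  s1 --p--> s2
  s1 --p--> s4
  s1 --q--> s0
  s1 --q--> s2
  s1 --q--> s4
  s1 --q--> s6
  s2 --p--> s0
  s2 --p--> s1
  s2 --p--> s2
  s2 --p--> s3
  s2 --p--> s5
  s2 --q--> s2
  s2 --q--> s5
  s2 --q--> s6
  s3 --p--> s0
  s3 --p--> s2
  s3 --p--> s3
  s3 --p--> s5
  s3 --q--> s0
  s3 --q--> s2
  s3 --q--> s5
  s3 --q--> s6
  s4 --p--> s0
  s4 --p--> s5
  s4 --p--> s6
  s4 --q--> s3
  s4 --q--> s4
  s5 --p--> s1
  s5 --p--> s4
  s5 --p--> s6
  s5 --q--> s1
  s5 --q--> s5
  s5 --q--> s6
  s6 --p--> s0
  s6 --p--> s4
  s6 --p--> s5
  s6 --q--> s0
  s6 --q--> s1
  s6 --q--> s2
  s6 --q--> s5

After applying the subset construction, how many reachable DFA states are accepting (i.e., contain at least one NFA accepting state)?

4

Start state of the DFA: {s0}.
{s0} --p--> {s0}  [seen]
{s0} --q--> {s0, s2, s3, s4}  [new]
{s0, s2, s3, s4} --p--> {s0, s1, s2, s3, s5, s6}  [new]
{s0, s2, s3, s4} --q--> {s0, s2, s3, s4, s5, s6}  [new]
{s0, s1, s2, s3, s5, s6} --p--> {s0, s1, s2, s3, s4, s5, s6}  [new]
{s0, s1, s2, s3, s5, s6} --q--> {s0, s1, s2, s3, s4, s5, s6}  [seen]
{s0, s2, s3, s4, s5, s6} --p--> {s0, s1, s2, s3, s4, s5, s6}  [seen]
{s0, s2, s3, s4, s5, s6} --q--> {s0, s1, s2, s3, s4, s5, s6}  [seen]
{s0, s1, s2, s3, s4, s5, s6} --p--> {s0, s1, s2, s3, s4, s5, s6}  [seen]
{s0, s1, s2, s3, s4, s5, s6} --q--> {s0, s1, s2, s3, s4, s5, s6}  [seen]
Reachable DFA states: {s0}, {s0, s2, s3, s4}, {s0, s1, s2, s3, s5, s6}, {s0, s2, s3, s4, s5, s6}, {s0, s1, s2, s3, s4, s5, s6}.
Accepting DFA states (contain an NFA accepting state): {s0, s2, s3, s4}, {s0, s1, s2, s3, s5, s6}, {s0, s2, s3, s4, s5, s6}, {s0, s1, s2, s3, s4, s5, s6}.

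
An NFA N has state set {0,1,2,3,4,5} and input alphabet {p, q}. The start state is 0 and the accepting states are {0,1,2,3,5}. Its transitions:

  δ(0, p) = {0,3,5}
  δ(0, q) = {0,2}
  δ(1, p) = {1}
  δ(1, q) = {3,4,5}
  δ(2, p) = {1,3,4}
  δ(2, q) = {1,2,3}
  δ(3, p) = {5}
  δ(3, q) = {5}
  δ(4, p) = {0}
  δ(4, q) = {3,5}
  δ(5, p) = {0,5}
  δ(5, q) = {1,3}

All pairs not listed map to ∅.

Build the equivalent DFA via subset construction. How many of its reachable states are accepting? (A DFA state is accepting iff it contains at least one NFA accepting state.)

8

Start state of the DFA: {0}.
{0} --p--> {0,3,5}  [new]
{0} --q--> {0,2}  [new]
{0,3,5} --p--> {0,3,5}  [seen]
{0,3,5} --q--> {0,1,2,3,5}  [new]
{0,2} --p--> {0,1,3,4,5}  [new]
{0,2} --q--> {0,1,2,3}  [new]
{0,1,2,3,5} --p--> {0,1,3,4,5}  [seen]
{0,1,2,3,5} --q--> {0,1,2,3,4,5}  [new]
{0,1,3,4,5} --p--> {0,1,3,5}  [new]
{0,1,3,4,5} --q--> {0,1,2,3,4,5}  [seen]
{0,1,2,3} --p--> {0,1,3,4,5}  [seen]
{0,1,2,3} --q--> {0,1,2,3,4,5}  [seen]
{0,1,2,3,4,5} --p--> {0,1,3,4,5}  [seen]
{0,1,2,3,4,5} --q--> {0,1,2,3,4,5}  [seen]
{0,1,3,5} --p--> {0,1,3,5}  [seen]
{0,1,3,5} --q--> {0,1,2,3,4,5}  [seen]
Reachable DFA states: {0}, {0,3,5}, {0,2}, {0,1,2,3,5}, {0,1,3,4,5}, {0,1,2,3}, {0,1,2,3,4,5}, {0,1,3,5}.
Accepting DFA states (contain an NFA accepting state): {0}, {0,3,5}, {0,2}, {0,1,2,3,5}, {0,1,3,4,5}, {0,1,2,3}, {0,1,2,3,4,5}, {0,1,3,5}.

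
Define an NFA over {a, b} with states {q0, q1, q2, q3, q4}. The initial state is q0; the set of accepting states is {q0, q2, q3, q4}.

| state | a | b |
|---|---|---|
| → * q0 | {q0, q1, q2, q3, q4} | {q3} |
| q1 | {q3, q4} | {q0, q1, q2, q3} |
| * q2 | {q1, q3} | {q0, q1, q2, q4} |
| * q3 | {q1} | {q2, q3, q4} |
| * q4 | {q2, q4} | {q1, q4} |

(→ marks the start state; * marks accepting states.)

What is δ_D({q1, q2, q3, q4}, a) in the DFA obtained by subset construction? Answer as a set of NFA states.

{q1, q2, q3, q4}

δ(q1,a) = {q3, q4}; δ(q2,a) = {q1, q3}; δ(q3,a) = {q1}; δ(q4,a) = {q2, q4}.
Union: {q1, q2, q3, q4}.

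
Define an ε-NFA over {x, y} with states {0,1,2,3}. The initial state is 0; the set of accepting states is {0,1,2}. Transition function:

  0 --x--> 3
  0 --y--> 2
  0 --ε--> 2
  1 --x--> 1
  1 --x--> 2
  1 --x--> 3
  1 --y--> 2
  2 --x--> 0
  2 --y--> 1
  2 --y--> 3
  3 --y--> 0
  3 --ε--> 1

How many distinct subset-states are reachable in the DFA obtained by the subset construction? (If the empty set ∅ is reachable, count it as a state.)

3

Start state of the DFA: {0,2} (ε-closure of the NFA start).
{0,2} --x--> {0,1,2,3}  [new]
{0,2} --y--> {1,2,3}  [new]
{0,1,2,3} --x--> {0,1,2,3}  [seen]
{0,1,2,3} --y--> {0,1,2,3}  [seen]
{1,2,3} --x--> {0,1,2,3}  [seen]
{1,2,3} --y--> {0,1,2,3}  [seen]
Reachable DFA states: {0,2}, {0,1,2,3}, {1,2,3}.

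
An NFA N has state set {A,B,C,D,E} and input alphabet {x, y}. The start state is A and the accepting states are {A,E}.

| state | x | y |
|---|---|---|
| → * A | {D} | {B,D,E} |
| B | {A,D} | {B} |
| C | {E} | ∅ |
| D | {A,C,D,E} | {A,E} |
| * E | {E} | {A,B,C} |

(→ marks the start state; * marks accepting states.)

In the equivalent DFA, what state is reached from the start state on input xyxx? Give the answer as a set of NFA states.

Start: {A}.
δ(A,x) = {D}.
Union: {D}.
After x: {D}.
δ(D,y) = {A,E}.
Union: {A,E}.
After y: {A,E}.
δ(A,x) = {D}; δ(E,x) = {E}.
Union: {D,E}.
After x: {D,E}.
δ(D,x) = {A,C,D,E}; δ(E,x) = {E}.
Union: {A,C,D,E}.
After x: {A,C,D,E}.

{A,C,D,E}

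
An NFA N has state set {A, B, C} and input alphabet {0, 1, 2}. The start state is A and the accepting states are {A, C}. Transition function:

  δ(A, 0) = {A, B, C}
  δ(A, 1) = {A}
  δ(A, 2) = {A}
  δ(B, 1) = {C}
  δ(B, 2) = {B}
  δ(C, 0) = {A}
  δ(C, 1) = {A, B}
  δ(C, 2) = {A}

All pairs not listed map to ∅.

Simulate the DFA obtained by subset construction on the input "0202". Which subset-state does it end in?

Start: {A}.
δ(A,0) = {A, B, C}.
Union: {A, B, C}.
After 0: {A, B, C}.
δ(A,2) = {A}; δ(B,2) = {B}; δ(C,2) = {A}.
Union: {A, B}.
After 2: {A, B}.
δ(A,0) = {A, B, C}; δ(B,0) = ∅.
Union: {A, B, C}.
After 0: {A, B, C}.
δ(A,2) = {A}; δ(B,2) = {B}; δ(C,2) = {A}.
Union: {A, B}.
After 2: {A, B}.

{A, B}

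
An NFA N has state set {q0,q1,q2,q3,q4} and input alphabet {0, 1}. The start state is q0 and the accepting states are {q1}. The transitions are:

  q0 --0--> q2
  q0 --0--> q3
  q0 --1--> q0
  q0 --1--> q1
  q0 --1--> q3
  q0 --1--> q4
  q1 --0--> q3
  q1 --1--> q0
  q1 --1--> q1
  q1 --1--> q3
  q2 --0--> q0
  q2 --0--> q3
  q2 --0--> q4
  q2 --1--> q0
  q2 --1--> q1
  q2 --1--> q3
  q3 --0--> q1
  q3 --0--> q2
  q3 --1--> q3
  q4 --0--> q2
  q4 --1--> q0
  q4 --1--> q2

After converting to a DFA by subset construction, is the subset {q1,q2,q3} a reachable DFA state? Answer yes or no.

yes

Start state of the DFA: {q0}.
{q0} --0--> {q2,q3}  [new]
{q0} --1--> {q0,q1,q3,q4}  [new]
{q2,q3} --0--> {q0,q1,q2,q3,q4}  [new]
{q2,q3} --1--> {q0,q1,q3}  [new]
{q0,q1,q3,q4} --0--> {q1,q2,q3}  [new]
{q0,q1,q3,q4} --1--> {q0,q1,q2,q3,q4}  [seen]
{q0,q1,q2,q3,q4} --0--> {q0,q1,q2,q3,q4}  [seen]
{q0,q1,q2,q3,q4} --1--> {q0,q1,q2,q3,q4}  [seen]
{q0,q1,q3} --0--> {q1,q2,q3}  [seen]
{q0,q1,q3} --1--> {q0,q1,q3,q4}  [seen]
{q1,q2,q3} --0--> {q0,q1,q2,q3,q4}  [seen]
{q1,q2,q3} --1--> {q0,q1,q3}  [seen]
Reachable DFA states: {q0}, {q2,q3}, {q0,q1,q3,q4}, {q0,q1,q2,q3,q4}, {q0,q1,q3}, {q1,q2,q3}.
{q1,q2,q3} is among them.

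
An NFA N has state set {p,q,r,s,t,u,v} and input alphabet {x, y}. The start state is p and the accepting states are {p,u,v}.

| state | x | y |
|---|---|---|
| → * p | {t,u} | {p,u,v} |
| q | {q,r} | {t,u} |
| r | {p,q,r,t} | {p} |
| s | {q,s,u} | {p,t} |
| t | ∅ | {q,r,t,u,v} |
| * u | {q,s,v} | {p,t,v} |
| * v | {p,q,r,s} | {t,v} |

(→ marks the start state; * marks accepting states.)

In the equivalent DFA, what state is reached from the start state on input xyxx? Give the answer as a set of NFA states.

Start: {p}.
δ(p,x) = {t,u}.
Union: {t,u}.
After x: {t,u}.
δ(t,y) = {q,r,t,u,v}; δ(u,y) = {p,t,v}.
Union: {p,q,r,t,u,v}.
After y: {p,q,r,t,u,v}.
δ(p,x) = {t,u}; δ(q,x) = {q,r}; δ(r,x) = {p,q,r,t}; δ(t,x) = ∅; δ(u,x) = {q,s,v}; δ(v,x) = {p,q,r,s}.
Union: {p,q,r,s,t,u,v}.
After x: {p,q,r,s,t,u,v}.
δ(p,x) = {t,u}; δ(q,x) = {q,r}; δ(r,x) = {p,q,r,t}; δ(s,x) = {q,s,u}; δ(t,x) = ∅; δ(u,x) = {q,s,v}; δ(v,x) = {p,q,r,s}.
Union: {p,q,r,s,t,u,v}.
After x: {p,q,r,s,t,u,v}.

{p,q,r,s,t,u,v}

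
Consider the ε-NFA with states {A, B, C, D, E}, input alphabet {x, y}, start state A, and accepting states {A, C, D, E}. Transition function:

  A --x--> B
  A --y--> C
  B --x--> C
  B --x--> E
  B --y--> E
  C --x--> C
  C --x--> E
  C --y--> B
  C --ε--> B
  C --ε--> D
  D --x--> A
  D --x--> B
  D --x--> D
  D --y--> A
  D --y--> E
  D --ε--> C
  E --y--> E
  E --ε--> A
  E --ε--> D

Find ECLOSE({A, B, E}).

{A, B, C, D, E}

Begin with {A, B, E}.
E →ε {A, D}; add D.
D →ε {C}; add C.
ε-closure = {A, B, C, D, E}.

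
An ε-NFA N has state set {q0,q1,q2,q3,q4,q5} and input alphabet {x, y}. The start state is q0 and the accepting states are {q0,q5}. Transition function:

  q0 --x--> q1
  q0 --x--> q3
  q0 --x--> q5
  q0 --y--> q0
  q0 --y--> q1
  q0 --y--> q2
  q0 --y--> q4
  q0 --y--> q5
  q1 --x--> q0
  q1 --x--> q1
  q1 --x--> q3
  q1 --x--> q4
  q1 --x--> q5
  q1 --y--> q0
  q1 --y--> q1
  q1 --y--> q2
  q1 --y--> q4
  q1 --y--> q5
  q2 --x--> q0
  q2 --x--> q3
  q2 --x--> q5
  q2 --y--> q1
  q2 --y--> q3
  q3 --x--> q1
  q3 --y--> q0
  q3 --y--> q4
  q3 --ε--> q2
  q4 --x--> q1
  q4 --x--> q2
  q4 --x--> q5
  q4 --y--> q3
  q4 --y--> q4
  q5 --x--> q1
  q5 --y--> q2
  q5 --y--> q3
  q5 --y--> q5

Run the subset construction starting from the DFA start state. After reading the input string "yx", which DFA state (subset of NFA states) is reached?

Start: {q0}.
δ(q0,y) = {q0,q1,q2,q4,q5}.
Union: {q0,q1,q2,q4,q5}.
After y: {q0,q1,q2,q4,q5}.
δ(q0,x) = {q1,q3,q5}; δ(q1,x) = {q0,q1,q3,q4,q5}; δ(q2,x) = {q0,q3,q5}; δ(q4,x) = {q1,q2,q5}; δ(q5,x) = {q1}.
Union: {q0,q1,q2,q3,q4,q5}.
After x: {q0,q1,q2,q3,q4,q5}.

{q0,q1,q2,q3,q4,q5}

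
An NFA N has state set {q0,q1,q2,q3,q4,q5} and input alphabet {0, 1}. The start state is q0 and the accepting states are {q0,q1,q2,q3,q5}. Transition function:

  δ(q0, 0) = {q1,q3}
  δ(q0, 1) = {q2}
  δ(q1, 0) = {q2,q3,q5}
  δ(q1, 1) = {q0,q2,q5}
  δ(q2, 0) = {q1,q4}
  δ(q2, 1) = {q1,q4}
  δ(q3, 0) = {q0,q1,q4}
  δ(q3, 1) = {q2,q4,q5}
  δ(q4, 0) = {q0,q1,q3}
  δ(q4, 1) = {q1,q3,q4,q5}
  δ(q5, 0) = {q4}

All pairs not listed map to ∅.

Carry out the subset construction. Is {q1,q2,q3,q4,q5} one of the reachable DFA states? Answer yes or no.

Start state of the DFA: {q0}.
{q0} --0--> {q1,q3}  [new]
{q0} --1--> {q2}  [new]
{q1,q3} --0--> {q0,q1,q2,q3,q4,q5}  [new]
{q1,q3} --1--> {q0,q2,q4,q5}  [new]
{q2} --0--> {q1,q4}  [new]
{q2} --1--> {q1,q4}  [seen]
{q0,q1,q2,q3,q4,q5} --0--> {q0,q1,q2,q3,q4,q5}  [seen]
{q0,q1,q2,q3,q4,q5} --1--> {q0,q1,q2,q3,q4,q5}  [seen]
{q0,q2,q4,q5} --0--> {q0,q1,q3,q4}  [new]
{q0,q2,q4,q5} --1--> {q1,q2,q3,q4,q5}  [new]
{q1,q4} --0--> {q0,q1,q2,q3,q5}  [new]
{q1,q4} --1--> {q0,q1,q2,q3,q4,q5}  [seen]
{q0,q1,q3,q4} --0--> {q0,q1,q2,q3,q4,q5}  [seen]
{q0,q1,q3,q4} --1--> {q0,q1,q2,q3,q4,q5}  [seen]
{q1,q2,q3,q4,q5} --0--> {q0,q1,q2,q3,q4,q5}  [seen]
{q1,q2,q3,q4,q5} --1--> {q0,q1,q2,q3,q4,q5}  [seen]
{q0,q1,q2,q3,q5} --0--> {q0,q1,q2,q3,q4,q5}  [seen]
{q0,q1,q2,q3,q5} --1--> {q0,q1,q2,q4,q5}  [new]
{q0,q1,q2,q4,q5} --0--> {q0,q1,q2,q3,q4,q5}  [seen]
{q0,q1,q2,q4,q5} --1--> {q0,q1,q2,q3,q4,q5}  [seen]
Reachable DFA states: {q0}, {q1,q3}, {q2}, {q0,q1,q2,q3,q4,q5}, {q0,q2,q4,q5}, {q1,q4}, {q0,q1,q3,q4}, {q1,q2,q3,q4,q5}, {q0,q1,q2,q3,q5}, {q0,q1,q2,q4,q5}.
{q1,q2,q3,q4,q5} is among them.

yes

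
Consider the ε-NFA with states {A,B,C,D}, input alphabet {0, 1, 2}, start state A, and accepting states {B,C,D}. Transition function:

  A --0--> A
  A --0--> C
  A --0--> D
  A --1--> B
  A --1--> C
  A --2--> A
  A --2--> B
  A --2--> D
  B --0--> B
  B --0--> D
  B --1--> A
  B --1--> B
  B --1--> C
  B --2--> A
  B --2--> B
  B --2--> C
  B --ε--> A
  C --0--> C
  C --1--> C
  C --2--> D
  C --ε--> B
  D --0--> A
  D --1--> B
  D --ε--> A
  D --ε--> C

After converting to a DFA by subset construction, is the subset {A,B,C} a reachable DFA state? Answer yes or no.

yes

Start state of the DFA: {A} (ε-closure of the NFA start).
{A} --0--> {A,B,C,D}  [new]
{A} --1--> {A,B,C}  [new]
{A} --2--> {A,B,C,D}  [seen]
{A,B,C,D} --0--> {A,B,C,D}  [seen]
{A,B,C,D} --1--> {A,B,C}  [seen]
{A,B,C,D} --2--> {A,B,C,D}  [seen]
{A,B,C} --0--> {A,B,C,D}  [seen]
{A,B,C} --1--> {A,B,C}  [seen]
{A,B,C} --2--> {A,B,C,D}  [seen]
Reachable DFA states: {A}, {A,B,C,D}, {A,B,C}.
{A,B,C} is among them.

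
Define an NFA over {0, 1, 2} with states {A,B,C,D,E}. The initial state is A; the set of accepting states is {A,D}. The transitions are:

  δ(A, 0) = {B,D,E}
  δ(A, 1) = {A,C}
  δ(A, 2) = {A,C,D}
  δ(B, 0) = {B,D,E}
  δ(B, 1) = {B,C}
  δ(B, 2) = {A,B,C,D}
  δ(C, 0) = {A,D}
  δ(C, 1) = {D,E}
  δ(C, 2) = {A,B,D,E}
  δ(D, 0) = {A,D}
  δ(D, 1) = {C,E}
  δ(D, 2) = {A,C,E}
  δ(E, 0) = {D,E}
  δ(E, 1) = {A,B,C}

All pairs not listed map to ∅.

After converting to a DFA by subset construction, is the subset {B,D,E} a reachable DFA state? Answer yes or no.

Start state of the DFA: {A}.
{A} --0--> {B,D,E}  [new]
{A} --1--> {A,C}  [new]
{A} --2--> {A,C,D}  [new]
{B,D,E} --0--> {A,B,D,E}  [new]
{B,D,E} --1--> {A,B,C,E}  [new]
{B,D,E} --2--> {A,B,C,D,E}  [new]
{A,C} --0--> {A,B,D,E}  [seen]
{A,C} --1--> {A,C,D,E}  [new]
{A,C} --2--> {A,B,C,D,E}  [seen]
{A,C,D} --0--> {A,B,D,E}  [seen]
{A,C,D} --1--> {A,C,D,E}  [seen]
{A,C,D} --2--> {A,B,C,D,E}  [seen]
{A,B,D,E} --0--> {A,B,D,E}  [seen]
{A,B,D,E} --1--> {A,B,C,E}  [seen]
{A,B,D,E} --2--> {A,B,C,D,E}  [seen]
{A,B,C,E} --0--> {A,B,D,E}  [seen]
{A,B,C,E} --1--> {A,B,C,D,E}  [seen]
{A,B,C,E} --2--> {A,B,C,D,E}  [seen]
{A,B,C,D,E} --0--> {A,B,D,E}  [seen]
{A,B,C,D,E} --1--> {A,B,C,D,E}  [seen]
{A,B,C,D,E} --2--> {A,B,C,D,E}  [seen]
{A,C,D,E} --0--> {A,B,D,E}  [seen]
{A,C,D,E} --1--> {A,B,C,D,E}  [seen]
{A,C,D,E} --2--> {A,B,C,D,E}  [seen]
Reachable DFA states: {A}, {B,D,E}, {A,C}, {A,C,D}, {A,B,D,E}, {A,B,C,E}, {A,B,C,D,E}, {A,C,D,E}.
{B,D,E} is among them.

yes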